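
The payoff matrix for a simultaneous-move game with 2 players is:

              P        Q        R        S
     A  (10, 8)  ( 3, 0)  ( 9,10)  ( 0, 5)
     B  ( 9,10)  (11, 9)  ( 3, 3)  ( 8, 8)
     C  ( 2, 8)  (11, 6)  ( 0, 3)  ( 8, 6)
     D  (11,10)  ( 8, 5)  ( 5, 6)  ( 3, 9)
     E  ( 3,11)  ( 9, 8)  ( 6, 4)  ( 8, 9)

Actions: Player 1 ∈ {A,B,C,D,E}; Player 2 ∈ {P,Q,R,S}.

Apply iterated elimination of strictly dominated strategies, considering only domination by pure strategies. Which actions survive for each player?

IESDS → P1:{A,D} P2:{P,R}

P2 drop Q (P beats it: A:8>0 B:10>9 C:8>6 D:10>5 E:11>8)
P2 drop S (P beats it: A:8>5 B:10>8 C:8>6 D:10>9 E:11>9)
P1 drop B (A beats it: P:10>9 R:9>3)
P1 drop C (A beats it: P:10>2 R:9>0)
P1 drop E (A beats it: P:10>3 R:9>6)
P1→{A,D} P2→{P,R}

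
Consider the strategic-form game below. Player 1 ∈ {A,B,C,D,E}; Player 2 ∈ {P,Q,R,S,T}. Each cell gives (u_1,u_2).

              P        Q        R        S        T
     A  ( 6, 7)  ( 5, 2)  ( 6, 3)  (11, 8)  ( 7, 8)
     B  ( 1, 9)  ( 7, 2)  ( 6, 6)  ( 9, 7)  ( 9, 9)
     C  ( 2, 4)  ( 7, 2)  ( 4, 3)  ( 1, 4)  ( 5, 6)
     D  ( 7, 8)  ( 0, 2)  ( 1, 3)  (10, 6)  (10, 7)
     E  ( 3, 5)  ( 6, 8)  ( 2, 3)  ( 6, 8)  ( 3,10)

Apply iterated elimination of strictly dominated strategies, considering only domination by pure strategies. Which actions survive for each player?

P2 drop Q (T beats it: A:8>2 B:9>2 C:6>2 D:7>2 E:10>8)
P1 drop C (A beats it: P:6>2 R:6>4 S:11>1 T:7>5)
P1 drop E (A beats it: P:6>3 R:6>2 S:11>6 T:7>3)
P2 drop R (P beats it: A:7>3 B:9>6 D:8>3)
P1 drop B (D beats it: P:7>1 S:10>9 T:10>9)
P1→{A,D} P2→{P,S,T}

Remaining: P1:{A,D} P2:{P,S,T}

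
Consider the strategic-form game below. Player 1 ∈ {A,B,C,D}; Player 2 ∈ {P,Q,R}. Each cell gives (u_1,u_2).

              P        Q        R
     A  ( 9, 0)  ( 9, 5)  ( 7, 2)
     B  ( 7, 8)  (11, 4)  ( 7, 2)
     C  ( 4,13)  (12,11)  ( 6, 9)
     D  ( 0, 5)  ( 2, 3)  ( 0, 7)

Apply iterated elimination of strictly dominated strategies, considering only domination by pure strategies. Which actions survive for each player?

Survivors P1:{A,B,C} P2:{P,Q}

P1 drop D (A beats it: P:9>0 Q:9>2 R:7>0)
P2 drop R (Q beats it: A:5>2 B:4>2 C:11>9)
P1→{A,B,C} P2→{P,Q}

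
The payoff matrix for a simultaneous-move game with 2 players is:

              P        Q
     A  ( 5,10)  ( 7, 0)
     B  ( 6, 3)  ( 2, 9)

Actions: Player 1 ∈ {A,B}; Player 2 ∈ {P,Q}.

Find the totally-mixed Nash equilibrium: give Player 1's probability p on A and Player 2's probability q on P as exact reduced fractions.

P1 indiff ⇒ q·5+(1-q)·7 = q·6+(1-q)·2 ⇒ q(-1) = (1-q)(-5) ⇒ q = 5/6
P2 indiff ⇒ p·10+(1-p)·3 = p·0+(1-p)·9 ⇒ p(10) = (1-p)(6) ⇒ p = 3/8

(p,q) = (3/8, 5/6)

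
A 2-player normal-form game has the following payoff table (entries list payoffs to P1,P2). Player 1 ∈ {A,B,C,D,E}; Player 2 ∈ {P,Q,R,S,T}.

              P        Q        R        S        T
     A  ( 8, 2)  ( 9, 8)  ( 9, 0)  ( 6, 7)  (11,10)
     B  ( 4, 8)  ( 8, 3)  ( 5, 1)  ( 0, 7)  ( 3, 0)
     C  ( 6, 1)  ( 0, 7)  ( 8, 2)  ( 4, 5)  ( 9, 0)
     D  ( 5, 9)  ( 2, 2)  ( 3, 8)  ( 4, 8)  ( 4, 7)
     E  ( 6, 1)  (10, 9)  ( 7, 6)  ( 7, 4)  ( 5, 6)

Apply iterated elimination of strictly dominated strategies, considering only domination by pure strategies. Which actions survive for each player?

P1 drop B (A beats it: P:8>4 Q:9>8 R:9>5 S:6>0 T:11>3)
P1 drop C (A beats it: P:8>6 Q:9>0 R:9>8 S:6>4 T:11>9)
P1 drop D (A beats it: P:8>5 Q:9>2 R:9>3 S:6>4 T:11>4)
P2 drop P (Q beats it: A:8>2 E:9>1)
P2 drop R (Q beats it: A:8>0 E:9>6)
P2 drop S (Q beats it: A:8>7 E:9>4)
P1→{A,E} P2→{Q,T}

Remaining: P1:{A,E} P2:{Q,T}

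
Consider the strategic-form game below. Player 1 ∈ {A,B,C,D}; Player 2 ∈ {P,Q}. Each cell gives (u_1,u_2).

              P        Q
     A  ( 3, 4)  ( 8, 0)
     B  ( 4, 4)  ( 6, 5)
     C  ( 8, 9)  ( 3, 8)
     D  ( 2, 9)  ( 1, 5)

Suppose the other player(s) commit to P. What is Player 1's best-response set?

u_1(A vs P) = 3
u_1(B vs P) = 4
u_1(C vs P) = 8
u_1(D vs P) = 2
max payoff 8 at {C}

P1 best: {C}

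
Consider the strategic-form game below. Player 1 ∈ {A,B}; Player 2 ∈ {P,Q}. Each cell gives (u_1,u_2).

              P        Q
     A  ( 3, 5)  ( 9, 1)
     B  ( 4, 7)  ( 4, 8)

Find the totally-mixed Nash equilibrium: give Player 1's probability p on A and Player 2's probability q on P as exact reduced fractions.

p=1/5, q=5/6

P1 indiff ⇒ q·3+(1-q)·9 = q·4+(1-q)·4 ⇒ q(-1) = (1-q)(-5) ⇒ q = 5/6
P2 indiff ⇒ p·5+(1-p)·7 = p·1+(1-p)·8 ⇒ p(4) = (1-p)(1) ⇒ p = 1/5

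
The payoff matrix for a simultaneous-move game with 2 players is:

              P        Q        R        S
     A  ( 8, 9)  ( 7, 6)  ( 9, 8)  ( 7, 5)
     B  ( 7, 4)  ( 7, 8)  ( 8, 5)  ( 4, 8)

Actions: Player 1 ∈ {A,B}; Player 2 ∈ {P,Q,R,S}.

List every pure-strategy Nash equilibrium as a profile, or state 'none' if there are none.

NE set: (A,P), (B,Q)

(A,P): NE
(A,Q): not NE [P2→P gives 9>6]
(A,R): not NE [P2→P gives 9>8]
(A,S): not NE [P2→P gives 9>5]
(B,P): not NE [P1→A gives 8>7; P2→S gives 8>4]
(B,Q): NE
(B,R): not NE [P1→A gives 9>8; P2→S gives 8>5]
(B,S): not NE [P1→A gives 7>4]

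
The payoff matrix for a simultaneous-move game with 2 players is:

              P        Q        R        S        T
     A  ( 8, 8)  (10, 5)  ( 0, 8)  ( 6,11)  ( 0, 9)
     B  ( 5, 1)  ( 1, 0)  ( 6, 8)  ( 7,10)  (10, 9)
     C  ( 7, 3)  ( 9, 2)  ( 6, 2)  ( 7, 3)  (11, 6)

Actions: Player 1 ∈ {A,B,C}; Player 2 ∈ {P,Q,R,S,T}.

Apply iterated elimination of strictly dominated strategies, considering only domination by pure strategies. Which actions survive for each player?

IESDS → P1:{B,C} P2:{S,T}

P2 drop P (T beats it: A:9>8 B:9>1 C:6>3)
P2 drop Q (S beats it: A:11>5 B:10>0 C:3>2)
P1 drop A (B beats it: R:6>0 S:7>6 T:10>0)
P2 drop R (S beats it: B:10>8 C:3>2)
P1→{B,C} P2→{S,T}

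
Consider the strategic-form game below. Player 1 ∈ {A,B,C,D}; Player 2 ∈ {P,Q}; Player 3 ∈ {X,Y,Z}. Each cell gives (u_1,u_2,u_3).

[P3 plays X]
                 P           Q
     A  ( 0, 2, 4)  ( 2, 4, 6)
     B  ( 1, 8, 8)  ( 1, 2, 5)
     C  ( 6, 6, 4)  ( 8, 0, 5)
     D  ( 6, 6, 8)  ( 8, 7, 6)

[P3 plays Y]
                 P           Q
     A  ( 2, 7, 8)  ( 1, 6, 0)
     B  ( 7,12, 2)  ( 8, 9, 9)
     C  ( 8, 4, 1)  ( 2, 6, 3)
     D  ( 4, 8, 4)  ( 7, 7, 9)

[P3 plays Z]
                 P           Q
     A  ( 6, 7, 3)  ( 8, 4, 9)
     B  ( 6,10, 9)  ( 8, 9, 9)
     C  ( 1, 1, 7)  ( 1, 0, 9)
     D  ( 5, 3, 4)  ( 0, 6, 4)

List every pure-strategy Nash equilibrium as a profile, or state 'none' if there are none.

(A,P,X): not NE [P1→D gives 6>0; P2→Q gives 4>2; P3→Y gives 8>4]
(A,P,Y): not NE [P1→C gives 8>2]
(A,P,Z): not NE [P3→Y gives 8>3]
(A,Q,X): not NE [P1→D gives 8>2; P3→Z gives 9>6]
(A,Q,Y): not NE [P1→B gives 8>1; P2→P gives 7>6; P3→Z gives 9>0]
(A,Q,Z): not NE [P2→P gives 7>4]
(B,P,X): not NE [P1→D gives 6>1; P3→Z gives 9>8]
(B,P,Y): not NE [P1→C gives 8>7; P3→Z gives 9>2]
(B,P,Z): NE
(B,Q,X): not NE [P1→D gives 8>1; P2→P gives 8>2; P3→Z gives 9>5]
(B,Q,Y): not NE [P2→P gives 12>9]
(B,Q,Z): not NE [P2→P gives 10>9]
(C,P,X): not NE [P3→Z gives 7>4]
(C,P,Y): not NE [P2→Q gives 6>4; P3→Z gives 7>1]
(C,P,Z): not NE [P1→B gives 6>1]
(C,Q,X): not NE [P2→P gives 6>0; P3→Z gives 9>5]
(C,Q,Y): not NE [P1→B gives 8>2; P3→Z gives 9>3]
(C,Q,Z): not NE [P1→B gives 8>1; P2→P gives 1>0]
(D,P,X): not NE [P2→Q gives 7>6]
(D,P,Y): not NE [P1→C gives 8>4; P3→X gives 8>4]
(D,P,Z): not NE [P1→B gives 6>5; P2→Q gives 6>3; P3→X gives 8>4]
(D,Q,X): not NE [P3→Y gives 9>6]
(D,Q,Y): not NE [P1→B gives 8>7; P2→P gives 8>7]
(D,Q,Z): not NE [P1→B gives 8>0; P3→Y gives 9>4]

Nash profiles: (B,P,Z)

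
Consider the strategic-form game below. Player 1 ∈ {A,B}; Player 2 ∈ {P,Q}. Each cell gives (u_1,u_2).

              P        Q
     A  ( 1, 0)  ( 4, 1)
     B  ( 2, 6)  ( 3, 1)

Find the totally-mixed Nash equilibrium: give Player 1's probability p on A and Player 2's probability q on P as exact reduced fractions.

P1 mixes 5/6 on A; P2 mixes 1/2 on P

P1 indiff ⇒ q·1+(1-q)·4 = q·2+(1-q)·3 ⇒ q(-1) = (1-q)(-1) ⇒ q = 1/2
P2 indiff ⇒ p·0+(1-p)·6 = p·1+(1-p)·1 ⇒ p(-1) = (1-p)(-5) ⇒ p = 5/6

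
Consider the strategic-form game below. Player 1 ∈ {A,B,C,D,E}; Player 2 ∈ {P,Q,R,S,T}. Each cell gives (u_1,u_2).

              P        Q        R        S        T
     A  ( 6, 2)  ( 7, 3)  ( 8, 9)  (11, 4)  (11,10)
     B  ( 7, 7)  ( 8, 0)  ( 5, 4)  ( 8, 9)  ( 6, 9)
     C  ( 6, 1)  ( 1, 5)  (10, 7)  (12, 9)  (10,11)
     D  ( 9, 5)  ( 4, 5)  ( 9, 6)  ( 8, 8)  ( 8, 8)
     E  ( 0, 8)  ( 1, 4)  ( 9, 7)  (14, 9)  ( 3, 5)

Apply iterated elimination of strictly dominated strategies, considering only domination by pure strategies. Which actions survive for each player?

P2 drop P (S beats it: A:4>2 B:9>7 C:9>1 D:8>5 E:9>8)
P2 drop Q (R beats it: A:9>3 B:4>0 C:7>5 D:6>5 E:7>4)
P1 drop B (A beats it: R:8>5 S:11>8 T:11>6)
P1 drop D (C beats it: R:10>9 S:12>8 T:10>8)
P1→{A,C,E} P2→{R,S,T}

Remaining: P1:{A,C,E} P2:{R,S,T}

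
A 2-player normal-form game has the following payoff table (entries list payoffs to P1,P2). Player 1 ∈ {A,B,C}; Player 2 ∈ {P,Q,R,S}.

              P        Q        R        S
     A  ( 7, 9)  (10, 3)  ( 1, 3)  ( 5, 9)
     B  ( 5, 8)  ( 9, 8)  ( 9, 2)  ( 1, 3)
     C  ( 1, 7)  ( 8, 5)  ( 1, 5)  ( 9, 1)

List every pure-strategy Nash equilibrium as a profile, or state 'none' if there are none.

NE set: (A,P)

(A,P): NE
(A,Q): not NE [P2→S gives 9>3]
(A,R): not NE [P1→B gives 9>1; P2→S gives 9>3]
(A,S): not NE [P1→C gives 9>5]
(B,P): not NE [P1→A gives 7>5]
(B,Q): not NE [P1→A gives 10>9]
(B,R): not NE [P2→Q gives 8>2]
(B,S): not NE [P1→C gives 9>1; P2→Q gives 8>3]
(C,P): not NE [P1→A gives 7>1]
(C,Q): not NE [P1→A gives 10>8; P2→P gives 7>5]
(C,R): not NE [P1→B gives 9>1; P2→P gives 7>5]
(C,S): not NE [P2→P gives 7>1]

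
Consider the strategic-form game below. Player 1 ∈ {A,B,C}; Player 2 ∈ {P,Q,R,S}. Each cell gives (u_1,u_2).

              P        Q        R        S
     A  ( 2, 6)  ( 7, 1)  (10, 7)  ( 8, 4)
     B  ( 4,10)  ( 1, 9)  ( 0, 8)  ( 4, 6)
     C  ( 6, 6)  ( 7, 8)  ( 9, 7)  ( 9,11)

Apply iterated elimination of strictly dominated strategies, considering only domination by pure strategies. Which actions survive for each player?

P1 drop B (C beats it: P:6>4 Q:7>1 R:9>0 S:9>4)
P2 drop P (R beats it: A:7>6 C:7>6)
P2 drop Q (S beats it: A:4>1 C:11>8)
P1→{A,C} P2→{R,S}

Remaining: P1:{A,C} P2:{R,S}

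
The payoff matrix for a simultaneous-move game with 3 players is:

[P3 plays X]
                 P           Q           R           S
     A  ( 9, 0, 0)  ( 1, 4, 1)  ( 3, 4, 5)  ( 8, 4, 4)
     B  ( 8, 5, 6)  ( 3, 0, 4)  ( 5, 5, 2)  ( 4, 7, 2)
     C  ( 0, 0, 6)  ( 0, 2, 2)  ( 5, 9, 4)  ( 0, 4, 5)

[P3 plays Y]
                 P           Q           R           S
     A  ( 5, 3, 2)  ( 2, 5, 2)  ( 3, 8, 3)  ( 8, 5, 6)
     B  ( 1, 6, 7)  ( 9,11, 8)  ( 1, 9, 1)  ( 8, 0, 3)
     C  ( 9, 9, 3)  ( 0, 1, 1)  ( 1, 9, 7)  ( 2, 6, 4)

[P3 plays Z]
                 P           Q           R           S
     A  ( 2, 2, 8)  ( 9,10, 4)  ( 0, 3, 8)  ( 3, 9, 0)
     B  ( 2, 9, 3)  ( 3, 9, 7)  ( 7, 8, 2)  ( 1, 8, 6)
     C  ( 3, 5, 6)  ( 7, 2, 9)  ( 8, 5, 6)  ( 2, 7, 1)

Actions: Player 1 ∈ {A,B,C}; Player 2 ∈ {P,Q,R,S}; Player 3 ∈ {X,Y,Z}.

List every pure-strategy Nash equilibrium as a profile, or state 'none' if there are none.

NE set: (A,Q,Z), (B,Q,Y)

(A,P,X): not NE [P2→S gives 4>0; P3→Z gives 8>0]
(A,P,Y): not NE [P1→C gives 9>5; P2→R gives 8>3; P3→Z gives 8>2]
(A,P,Z): not NE [P1→C gives 3>2; P2→Q gives 10>2]
(A,Q,X): not NE [P1→B gives 3>1; P3→Z gives 4>1]
(A,Q,Y): not NE [P1→B gives 9>2; P2→R gives 8>5; P3→Z gives 4>2]
(A,Q,Z): NE
(A,R,X): not NE [P1→C gives 5>3; P3→Z gives 8>5]
(A,R,Y): not NE [P3→Z gives 8>3]
(A,R,Z): not NE [P1→C gives 8>0; P2→Q gives 10>3]
(A,S,X): not NE [P3→Y gives 6>4]
(A,S,Y): not NE [P2→R gives 8>5]
(A,S,Z): not NE [P2→Q gives 10>9; P3→Y gives 6>0]
(B,P,X): not NE [P1→A gives 9>8; P2→S gives 7>5; P3→Y gives 7>6]
(B,P,Y): not NE [P1→C gives 9>1; P2→Q gives 11>6]
(B,P,Z): not NE [P1→C gives 3>2; P3→Y gives 7>3]
(B,Q,X): not NE [P2→S gives 7>0; P3→Y gives 8>4]
(B,Q,Y): NE
(B,Q,Z): not NE [P1→A gives 9>3; P3→Y gives 8>7]
(B,R,X): not NE [P2→S gives 7>5]
(B,R,Y): not NE [P1→A gives 3>1; P2→Q gives 11>9; P3→Z gives 2>1]
(B,R,Z): not NE [P1→C gives 8>7; P2→Q gives 9>8]
(B,S,X): not NE [P1→A gives 8>4; P3→Z gives 6>2]
(B,S,Y): not NE [P2→Q gives 11>0; P3→Z gives 6>3]
(B,S,Z): not NE [P1→A gives 3>1; P2→Q gives 9>8]
(C,P,X): not NE [P1→A gives 9>0; P2→R gives 9>0]
(C,P,Y): not NE [P3→Z gives 6>3]
(C,P,Z): not NE [P2→S gives 7>5]
(C,Q,X): not NE [P1→B gives 3>0; P2→R gives 9>2; P3→Z gives 9>2]
(C,Q,Y): not NE [P1→B gives 9>0; P2→R gives 9>1; P3→Z gives 9>1]
(C,Q,Z): not NE [P1→A gives 9>7; P2→S gives 7>2]
(C,R,X): not NE [P3→Y gives 7>4]
(C,R,Y): not NE [P1→A gives 3>1]
(C,R,Z): not NE [P2→S gives 7>5; P3→Y gives 7>6]
(C,S,X): not NE [P1→A gives 8>0; P2→R gives 9>4]
(C,S,Y): not NE [P1→B gives 8>2; P2→R gives 9>6; P3→X gives 5>4]
(C,S,Z): not NE [P1→A gives 3>2; P3→X gives 5>1]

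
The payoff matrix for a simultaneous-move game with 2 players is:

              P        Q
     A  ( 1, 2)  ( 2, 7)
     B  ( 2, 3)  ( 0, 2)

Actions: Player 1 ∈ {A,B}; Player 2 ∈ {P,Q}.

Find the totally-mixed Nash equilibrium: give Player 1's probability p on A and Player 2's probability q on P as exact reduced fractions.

p=1/6, q=2/3

P1 indiff ⇒ q·1+(1-q)·2 = q·2+(1-q)·0 ⇒ q(-1) = (1-q)(-2) ⇒ q = 2/3
P2 indiff ⇒ p·2+(1-p)·3 = p·7+(1-p)·2 ⇒ p(-5) = (1-p)(-1) ⇒ p = 1/6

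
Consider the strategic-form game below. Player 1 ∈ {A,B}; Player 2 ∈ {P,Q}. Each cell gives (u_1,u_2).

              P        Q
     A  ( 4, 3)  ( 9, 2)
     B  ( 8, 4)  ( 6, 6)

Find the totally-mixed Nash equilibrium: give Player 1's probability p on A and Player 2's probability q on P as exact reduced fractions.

P1 mixes 2/3 on A; P2 mixes 3/7 on P

P1 indiff ⇒ q·4+(1-q)·9 = q·8+(1-q)·6 ⇒ q(-4) = (1-q)(-3) ⇒ q = 3/7
P2 indiff ⇒ p·3+(1-p)·4 = p·2+(1-p)·6 ⇒ p(1) = (1-p)(2) ⇒ p = 2/3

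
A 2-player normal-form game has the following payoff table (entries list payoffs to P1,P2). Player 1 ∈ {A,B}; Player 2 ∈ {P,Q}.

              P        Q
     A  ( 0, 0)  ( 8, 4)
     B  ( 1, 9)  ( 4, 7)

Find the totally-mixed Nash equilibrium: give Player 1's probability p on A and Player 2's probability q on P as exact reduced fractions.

p=1/3, q=4/5

P1 indiff ⇒ q·0+(1-q)·8 = q·1+(1-q)·4 ⇒ q(-1) = (1-q)(-4) ⇒ q = 4/5
P2 indiff ⇒ p·0+(1-p)·9 = p·4+(1-p)·7 ⇒ p(-4) = (1-p)(-2) ⇒ p = 1/3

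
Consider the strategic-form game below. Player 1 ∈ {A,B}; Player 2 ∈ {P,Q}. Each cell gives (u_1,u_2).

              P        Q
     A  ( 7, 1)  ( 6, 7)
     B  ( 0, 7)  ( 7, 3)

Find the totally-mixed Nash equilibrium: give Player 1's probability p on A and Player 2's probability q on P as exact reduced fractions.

p=2/5, q=1/8

P1 indiff ⇒ q·7+(1-q)·6 = q·0+(1-q)·7 ⇒ q(7) = (1-q)(1) ⇒ q = 1/8
P2 indiff ⇒ p·1+(1-p)·7 = p·7+(1-p)·3 ⇒ p(-6) = (1-p)(-4) ⇒ p = 2/5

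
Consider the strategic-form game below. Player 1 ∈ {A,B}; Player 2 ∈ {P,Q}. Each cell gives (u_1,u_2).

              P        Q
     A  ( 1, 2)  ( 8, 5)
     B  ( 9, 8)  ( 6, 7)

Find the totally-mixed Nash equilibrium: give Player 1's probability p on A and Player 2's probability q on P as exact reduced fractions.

P1 mixes 1/4 on A; P2 mixes 1/5 on P

P1 indiff ⇒ q·1+(1-q)·8 = q·9+(1-q)·6 ⇒ q(-8) = (1-q)(-2) ⇒ q = 1/5
P2 indiff ⇒ p·2+(1-p)·8 = p·5+(1-p)·7 ⇒ p(-3) = (1-p)(-1) ⇒ p = 1/4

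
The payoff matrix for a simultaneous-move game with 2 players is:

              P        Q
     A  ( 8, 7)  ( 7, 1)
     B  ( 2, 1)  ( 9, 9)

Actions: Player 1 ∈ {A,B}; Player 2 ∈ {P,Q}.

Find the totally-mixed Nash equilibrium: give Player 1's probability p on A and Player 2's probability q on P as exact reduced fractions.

P1 indiff ⇒ q·8+(1-q)·7 = q·2+(1-q)·9 ⇒ q(6) = (1-q)(2) ⇒ q = 1/4
P2 indiff ⇒ p·7+(1-p)·1 = p·1+(1-p)·9 ⇒ p(6) = (1-p)(8) ⇒ p = 4/7

p=4/7, q=1/4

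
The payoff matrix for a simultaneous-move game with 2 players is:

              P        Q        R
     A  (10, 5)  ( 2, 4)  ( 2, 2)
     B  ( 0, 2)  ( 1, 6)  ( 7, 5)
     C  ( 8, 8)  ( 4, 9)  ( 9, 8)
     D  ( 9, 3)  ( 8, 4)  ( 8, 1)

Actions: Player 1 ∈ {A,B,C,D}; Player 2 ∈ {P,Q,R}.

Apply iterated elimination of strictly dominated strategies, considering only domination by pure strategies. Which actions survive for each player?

P1 drop B (C beats it: P:8>0 Q:4>1 R:9>7)
P2 drop R (Q beats it: A:4>2 C:9>8 D:4>1)
P1 drop C (D beats it: P:9>8 Q:8>4)
P1→{A,D} P2→{P,Q}

Remaining: P1:{A,D} P2:{P,Q}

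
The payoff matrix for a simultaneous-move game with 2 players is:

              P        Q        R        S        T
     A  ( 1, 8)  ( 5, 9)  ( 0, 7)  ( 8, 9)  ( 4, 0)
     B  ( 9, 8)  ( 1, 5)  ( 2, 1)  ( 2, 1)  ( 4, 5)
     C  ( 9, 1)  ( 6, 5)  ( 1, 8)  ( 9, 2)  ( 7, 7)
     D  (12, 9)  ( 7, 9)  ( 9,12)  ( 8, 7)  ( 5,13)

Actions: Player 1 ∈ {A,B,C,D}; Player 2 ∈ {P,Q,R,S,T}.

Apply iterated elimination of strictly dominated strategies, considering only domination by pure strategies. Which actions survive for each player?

IESDS → P1:{C,D} P2:{R,T}

P1 drop A (C beats it: P:9>1 Q:6>5 R:1>0 S:9>8 T:7>4)
P1 drop B (D beats it: P:12>9 Q:7>1 R:9>2 S:8>2 T:5>4)
P2 drop P (R beats it: C:8>1 D:12>9)
P2 drop Q (R beats it: C:8>5 D:12>9)
P2 drop S (R beats it: C:8>2 D:12>7)
P1→{C,D} P2→{R,T}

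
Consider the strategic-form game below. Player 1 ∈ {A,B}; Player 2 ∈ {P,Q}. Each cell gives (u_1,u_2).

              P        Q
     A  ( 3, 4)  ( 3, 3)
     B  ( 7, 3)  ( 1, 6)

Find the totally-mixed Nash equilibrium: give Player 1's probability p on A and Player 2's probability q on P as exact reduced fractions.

P1 indiff ⇒ q·3+(1-q)·3 = q·7+(1-q)·1 ⇒ q(-4) = (1-q)(-2) ⇒ q = 1/3
P2 indiff ⇒ p·4+(1-p)·3 = p·3+(1-p)·6 ⇒ p(1) = (1-p)(3) ⇒ p = 3/4

p=3/4, q=1/3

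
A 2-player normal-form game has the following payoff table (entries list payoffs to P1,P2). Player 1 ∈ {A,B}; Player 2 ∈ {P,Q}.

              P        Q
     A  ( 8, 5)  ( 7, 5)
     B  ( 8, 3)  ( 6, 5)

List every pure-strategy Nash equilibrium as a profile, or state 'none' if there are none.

PSNE = {(A,P), (A,Q)}

(A,P): NE
(A,Q): NE
(B,P): not NE [P2→Q gives 5>3]
(B,Q): not NE [P1→A gives 7>6]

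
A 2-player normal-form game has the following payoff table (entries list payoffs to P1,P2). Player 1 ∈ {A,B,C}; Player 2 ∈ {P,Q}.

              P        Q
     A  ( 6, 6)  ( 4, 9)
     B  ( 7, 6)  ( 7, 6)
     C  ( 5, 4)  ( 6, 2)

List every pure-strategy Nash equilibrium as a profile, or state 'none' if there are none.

Nash profiles: (B,P), (B,Q)

(A,P): not NE [P1→B gives 7>6; P2→Q gives 9>6]
(A,Q): not NE [P1→B gives 7>4]
(B,P): NE
(B,Q): NE
(C,P): not NE [P1→B gives 7>5]
(C,Q): not NE [P1→B gives 7>6; P2→P gives 4>2]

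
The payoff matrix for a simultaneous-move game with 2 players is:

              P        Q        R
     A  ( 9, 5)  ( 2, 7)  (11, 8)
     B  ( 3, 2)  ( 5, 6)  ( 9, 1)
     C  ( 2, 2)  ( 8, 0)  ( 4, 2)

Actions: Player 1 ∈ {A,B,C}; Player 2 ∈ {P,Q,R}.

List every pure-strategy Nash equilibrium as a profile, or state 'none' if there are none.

Nash profiles: (A,R)

(A,P): not NE [P2→R gives 8>5]
(A,Q): not NE [P1→C gives 8>2; P2→R gives 8>7]
(A,R): NE
(B,P): not NE [P1→A gives 9>3; P2→Q gives 6>2]
(B,Q): not NE [P1→C gives 8>5]
(B,R): not NE [P1→A gives 11>9; P2→Q gives 6>1]
(C,P): not NE [P1→A gives 9>2]
(C,Q): not NE [P2→R gives 2>0]
(C,R): not NE [P1→A gives 11>4]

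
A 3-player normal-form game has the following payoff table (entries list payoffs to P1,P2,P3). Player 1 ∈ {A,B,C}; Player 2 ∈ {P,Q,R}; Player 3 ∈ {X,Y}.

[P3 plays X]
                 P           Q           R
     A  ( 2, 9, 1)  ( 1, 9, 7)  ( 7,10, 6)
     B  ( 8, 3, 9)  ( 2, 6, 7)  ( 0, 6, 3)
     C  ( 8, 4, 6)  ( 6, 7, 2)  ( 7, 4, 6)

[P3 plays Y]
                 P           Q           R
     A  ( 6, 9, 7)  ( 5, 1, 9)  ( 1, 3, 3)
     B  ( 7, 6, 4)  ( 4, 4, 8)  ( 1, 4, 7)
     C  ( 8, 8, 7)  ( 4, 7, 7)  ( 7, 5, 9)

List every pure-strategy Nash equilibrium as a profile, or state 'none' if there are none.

Nash profiles: (A,R,X), (C,P,Y)

(A,P,X): not NE [P1→C gives 8>2; P2→R gives 10>9; P3→Y gives 7>1]
(A,P,Y): not NE [P1→C gives 8>6]
(A,Q,X): not NE [P1→C gives 6>1; P2→R gives 10>9; P3→Y gives 9>7]
(A,Q,Y): not NE [P2→P gives 9>1]
(A,R,X): NE
(A,R,Y): not NE [P1→C gives 7>1; P2→P gives 9>3; P3→X gives 6>3]
(B,P,X): not NE [P2→R gives 6>3]
(B,P,Y): not NE [P1→C gives 8>7; P3→X gives 9>4]
(B,Q,X): not NE [P1→C gives 6>2; P3→Y gives 8>7]
(B,Q,Y): not NE [P1→A gives 5>4; P2→P gives 6>4]
(B,R,X): not NE [P1→C gives 7>0; P3→Y gives 7>3]
(B,R,Y): not NE [P1→C gives 7>1; P2→P gives 6>4]
(C,P,X): not NE [P2→Q gives 7>4; P3→Y gives 7>6]
(C,P,Y): NE
(C,Q,X): not NE [P3→Y gives 7>2]
(C,Q,Y): not NE [P1→A gives 5>4; P2→P gives 8>7]
(C,R,X): not NE [P2→Q gives 7>4; P3→Y gives 9>6]
(C,R,Y): not NE [P2→P gives 8>5]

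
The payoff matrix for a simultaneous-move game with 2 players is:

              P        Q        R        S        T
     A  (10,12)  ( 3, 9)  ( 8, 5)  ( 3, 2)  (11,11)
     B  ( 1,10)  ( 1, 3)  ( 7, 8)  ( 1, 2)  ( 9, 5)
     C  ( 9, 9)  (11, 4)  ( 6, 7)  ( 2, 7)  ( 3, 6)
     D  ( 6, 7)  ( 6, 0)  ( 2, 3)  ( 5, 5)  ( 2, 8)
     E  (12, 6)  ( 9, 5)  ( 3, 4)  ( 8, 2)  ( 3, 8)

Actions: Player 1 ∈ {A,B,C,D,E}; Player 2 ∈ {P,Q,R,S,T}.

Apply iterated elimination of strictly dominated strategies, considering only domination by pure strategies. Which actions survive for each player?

P1 drop B (A beats it: P:10>1 Q:3>1 R:8>7 S:3>1 T:11>9)
P1 drop D (E beats it: P:12>6 Q:9>6 R:3>2 S:8>5 T:3>2)
P2 drop Q (P beats it: A:12>9 C:9>4 E:6>5)
P1 drop C (A beats it: P:10>9 R:8>6 S:3>2 T:11>3)
P2 drop R (P beats it: A:12>5 E:6>4)
P2 drop S (P beats it: A:12>2 E:6>2)
P1→{A,E} P2→{P,T}

Survivors P1:{A,E} P2:{P,T}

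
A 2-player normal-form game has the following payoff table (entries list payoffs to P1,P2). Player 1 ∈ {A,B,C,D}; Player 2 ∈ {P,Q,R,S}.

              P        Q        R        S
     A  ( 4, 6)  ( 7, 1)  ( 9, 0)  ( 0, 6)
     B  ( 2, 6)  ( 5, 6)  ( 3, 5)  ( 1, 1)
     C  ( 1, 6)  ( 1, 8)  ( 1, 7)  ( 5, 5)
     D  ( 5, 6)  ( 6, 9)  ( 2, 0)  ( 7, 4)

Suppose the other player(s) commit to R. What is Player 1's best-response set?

BR_1 = {A}

u_1(A vs R) = 9
u_1(B vs R) = 3
u_1(C vs R) = 1
u_1(D vs R) = 2
max payoff 9 at {A}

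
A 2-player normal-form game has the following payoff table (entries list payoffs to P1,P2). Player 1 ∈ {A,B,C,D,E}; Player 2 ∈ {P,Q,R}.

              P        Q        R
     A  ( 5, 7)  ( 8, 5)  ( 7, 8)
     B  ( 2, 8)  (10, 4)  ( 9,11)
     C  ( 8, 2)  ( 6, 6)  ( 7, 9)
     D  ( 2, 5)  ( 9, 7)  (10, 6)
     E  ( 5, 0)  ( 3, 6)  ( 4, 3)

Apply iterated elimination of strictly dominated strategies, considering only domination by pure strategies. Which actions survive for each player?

P1 drop E (C beats it: P:8>5 Q:6>3 R:7>4)
P2 drop P (R beats it: A:8>7 B:11>8 C:9>2 D:6>5)
P1 drop A (B beats it: Q:10>8 R:9>7)
P1 drop C (B beats it: Q:10>6 R:9>7)
P1→{B,D} P2→{Q,R}

Remaining: P1:{B,D} P2:{Q,R}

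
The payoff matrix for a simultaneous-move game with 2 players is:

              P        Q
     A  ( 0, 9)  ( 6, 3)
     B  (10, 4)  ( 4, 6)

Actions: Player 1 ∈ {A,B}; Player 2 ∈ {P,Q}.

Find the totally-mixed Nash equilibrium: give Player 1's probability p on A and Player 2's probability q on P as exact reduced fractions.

P1 indiff ⇒ q·0+(1-q)·6 = q·10+(1-q)·4 ⇒ q(-10) = (1-q)(-2) ⇒ q = 1/6
P2 indiff ⇒ p·9+(1-p)·4 = p·3+(1-p)·6 ⇒ p(6) = (1-p)(2) ⇒ p = 1/4

(p,q) = (1/4, 1/6)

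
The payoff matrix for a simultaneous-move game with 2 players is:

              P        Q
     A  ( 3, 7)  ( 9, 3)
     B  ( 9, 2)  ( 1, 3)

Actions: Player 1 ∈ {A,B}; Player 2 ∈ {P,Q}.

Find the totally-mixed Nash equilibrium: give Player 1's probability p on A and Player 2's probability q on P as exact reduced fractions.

(p,q) = (1/5, 4/7)

P1 indiff ⇒ q·3+(1-q)·9 = q·9+(1-q)·1 ⇒ q(-6) = (1-q)(-8) ⇒ q = 4/7
P2 indiff ⇒ p·7+(1-p)·2 = p·3+(1-p)·3 ⇒ p(4) = (1-p)(1) ⇒ p = 1/5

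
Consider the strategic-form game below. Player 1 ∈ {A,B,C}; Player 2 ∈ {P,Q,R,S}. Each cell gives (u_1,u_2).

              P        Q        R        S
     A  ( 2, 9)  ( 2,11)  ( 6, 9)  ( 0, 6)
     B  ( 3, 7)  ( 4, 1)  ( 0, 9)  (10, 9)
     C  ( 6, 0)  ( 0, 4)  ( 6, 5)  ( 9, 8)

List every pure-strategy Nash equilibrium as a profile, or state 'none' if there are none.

PSNE = {(B,S)}

(A,P): not NE [P1→C gives 6>2; P2→Q gives 11>9]
(A,Q): not NE [P1→B gives 4>2]
(A,R): not NE [P2→Q gives 11>9]
(A,S): not NE [P1→B gives 10>0; P2→Q gives 11>6]
(B,P): not NE [P1→C gives 6>3; P2→S gives 9>7]
(B,Q): not NE [P2→S gives 9>1]
(B,R): not NE [P1→C gives 6>0]
(B,S): NE
(C,P): not NE [P2→S gives 8>0]
(C,Q): not NE [P1→B gives 4>0; P2→S gives 8>4]
(C,R): not NE [P2→S gives 8>5]
(C,S): not NE [P1→B gives 10>9]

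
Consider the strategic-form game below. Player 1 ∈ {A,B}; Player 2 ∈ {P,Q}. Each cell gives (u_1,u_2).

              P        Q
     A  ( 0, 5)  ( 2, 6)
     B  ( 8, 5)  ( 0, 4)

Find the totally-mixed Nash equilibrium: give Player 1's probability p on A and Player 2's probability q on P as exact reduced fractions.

P1 indiff ⇒ q·0+(1-q)·2 = q·8+(1-q)·0 ⇒ q(-8) = (1-q)(-2) ⇒ q = 1/5
P2 indiff ⇒ p·5+(1-p)·5 = p·6+(1-p)·4 ⇒ p(-1) = (1-p)(-1) ⇒ p = 1/2

(p,q) = (1/2, 1/5)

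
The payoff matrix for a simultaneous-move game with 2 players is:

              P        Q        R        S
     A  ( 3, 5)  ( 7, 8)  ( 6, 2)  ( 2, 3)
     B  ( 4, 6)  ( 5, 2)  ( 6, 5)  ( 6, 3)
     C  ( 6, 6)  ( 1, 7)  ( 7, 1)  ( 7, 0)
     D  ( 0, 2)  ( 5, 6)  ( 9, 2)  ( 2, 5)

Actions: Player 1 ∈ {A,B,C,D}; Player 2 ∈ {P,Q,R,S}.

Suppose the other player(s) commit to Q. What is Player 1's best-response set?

u_1(A vs Q) = 7
u_1(B vs Q) = 5
u_1(C vs Q) = 1
u_1(D vs Q) = 5
max payoff 7 at {A}

BR_1 = {A}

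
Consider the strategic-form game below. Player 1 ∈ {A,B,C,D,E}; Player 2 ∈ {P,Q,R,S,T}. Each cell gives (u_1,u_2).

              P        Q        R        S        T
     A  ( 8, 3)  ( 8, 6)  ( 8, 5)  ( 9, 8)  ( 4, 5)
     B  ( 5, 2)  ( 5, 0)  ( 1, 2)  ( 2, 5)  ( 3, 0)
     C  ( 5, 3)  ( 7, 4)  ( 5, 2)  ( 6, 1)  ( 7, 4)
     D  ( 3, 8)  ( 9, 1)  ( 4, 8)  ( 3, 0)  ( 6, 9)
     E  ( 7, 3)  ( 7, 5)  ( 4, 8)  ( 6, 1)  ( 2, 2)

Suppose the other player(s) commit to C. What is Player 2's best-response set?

u_2(P vs C) = 3
u_2(Q vs C) = 4
u_2(R vs C) = 2
u_2(S vs C) = 1
u_2(T vs C) = 4
max payoff 4 at {Q,T}

P2 best: {Q,T}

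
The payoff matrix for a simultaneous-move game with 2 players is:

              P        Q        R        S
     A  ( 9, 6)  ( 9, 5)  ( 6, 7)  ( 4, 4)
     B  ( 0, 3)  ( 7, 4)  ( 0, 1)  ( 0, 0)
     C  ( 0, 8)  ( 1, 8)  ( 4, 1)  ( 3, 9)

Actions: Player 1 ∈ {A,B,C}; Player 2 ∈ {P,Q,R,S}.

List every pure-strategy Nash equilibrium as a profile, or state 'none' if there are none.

Nash profiles: (A,R)

(A,P): not NE [P2→R gives 7>6]
(A,Q): not NE [P2→R gives 7>5]
(A,R): NE
(A,S): not NE [P2→R gives 7>4]
(B,P): not NE [P1→A gives 9>0; P2→Q gives 4>3]
(B,Q): not NE [P1→A gives 9>7]
(B,R): not NE [P1→A gives 6>0; P2→Q gives 4>1]
(B,S): not NE [P1→A gives 4>0; P2→Q gives 4>0]
(C,P): not NE [P1→A gives 9>0; P2→S gives 9>8]
(C,Q): not NE [P1→A gives 9>1; P2→S gives 9>8]
(C,R): not NE [P1→A gives 6>4; P2→S gives 9>1]
(C,S): not NE [P1→A gives 4>3]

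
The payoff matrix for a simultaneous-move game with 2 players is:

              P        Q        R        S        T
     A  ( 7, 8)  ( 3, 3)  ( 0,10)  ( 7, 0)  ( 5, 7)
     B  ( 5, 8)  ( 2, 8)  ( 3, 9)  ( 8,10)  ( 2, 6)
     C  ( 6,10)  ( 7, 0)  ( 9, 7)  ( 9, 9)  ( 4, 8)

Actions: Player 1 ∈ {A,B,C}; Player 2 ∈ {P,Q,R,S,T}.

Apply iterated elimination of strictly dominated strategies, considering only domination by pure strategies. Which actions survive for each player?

Remaining: P1:{A,C} P2:{P,R}

P1 drop B (C beats it: P:6>5 Q:7>2 R:9>3 S:9>8 T:4>2)
P2 drop Q (P beats it: A:8>3 C:10>0)
P2 drop S (P beats it: A:8>0 C:10>9)
P2 drop T (P beats it: A:8>7 C:10>8)
P1→{A,C} P2→{P,R}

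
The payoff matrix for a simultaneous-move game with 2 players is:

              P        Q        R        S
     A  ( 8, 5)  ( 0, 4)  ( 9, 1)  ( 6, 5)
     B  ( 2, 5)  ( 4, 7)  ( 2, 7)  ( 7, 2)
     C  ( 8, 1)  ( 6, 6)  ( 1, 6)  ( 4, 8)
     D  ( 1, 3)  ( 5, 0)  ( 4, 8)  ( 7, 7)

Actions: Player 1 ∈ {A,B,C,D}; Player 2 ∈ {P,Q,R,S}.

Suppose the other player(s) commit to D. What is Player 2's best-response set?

argmax u_2 = {R}

u_2(P vs D) = 3
u_2(Q vs D) = 0
u_2(R vs D) = 8
u_2(S vs D) = 7
max payoff 8 at {R}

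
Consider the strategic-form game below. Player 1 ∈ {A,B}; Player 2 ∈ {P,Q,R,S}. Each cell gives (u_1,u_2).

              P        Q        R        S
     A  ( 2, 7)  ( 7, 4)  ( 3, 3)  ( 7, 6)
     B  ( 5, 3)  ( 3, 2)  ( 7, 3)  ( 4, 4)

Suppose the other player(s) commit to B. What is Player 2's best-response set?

BR_2 = {S}

u_2(P vs B) = 3
u_2(Q vs B) = 2
u_2(R vs B) = 3
u_2(S vs B) = 4
max payoff 4 at {S}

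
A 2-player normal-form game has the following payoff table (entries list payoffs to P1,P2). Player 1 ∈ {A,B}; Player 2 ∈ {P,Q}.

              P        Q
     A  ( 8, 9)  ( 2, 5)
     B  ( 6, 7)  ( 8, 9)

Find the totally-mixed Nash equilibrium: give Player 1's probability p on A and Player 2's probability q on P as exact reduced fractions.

P1 indiff ⇒ q·8+(1-q)·2 = q·6+(1-q)·8 ⇒ q(2) = (1-q)(6) ⇒ q = 3/4
P2 indiff ⇒ p·9+(1-p)·7 = p·5+(1-p)·9 ⇒ p(4) = (1-p)(2) ⇒ p = 1/3

(p,q) = (1/3, 3/4)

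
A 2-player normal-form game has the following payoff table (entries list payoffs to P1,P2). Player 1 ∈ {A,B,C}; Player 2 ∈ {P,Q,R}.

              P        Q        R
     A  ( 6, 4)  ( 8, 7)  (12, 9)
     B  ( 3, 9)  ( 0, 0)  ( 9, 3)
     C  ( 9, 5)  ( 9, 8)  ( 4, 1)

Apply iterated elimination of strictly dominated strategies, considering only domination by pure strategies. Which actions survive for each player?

IESDS → P1:{A,C} P2:{Q,R}

P1 drop B (A beats it: P:6>3 Q:8>0 R:12>9)
P2 drop P (Q beats it: A:7>4 C:8>5)
P1→{A,C} P2→{Q,R}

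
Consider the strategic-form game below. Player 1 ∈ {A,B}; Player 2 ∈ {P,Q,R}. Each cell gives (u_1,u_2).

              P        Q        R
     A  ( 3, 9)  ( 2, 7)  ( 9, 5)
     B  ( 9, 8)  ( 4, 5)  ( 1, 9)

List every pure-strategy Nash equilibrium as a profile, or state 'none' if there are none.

(A,P): not NE [P1→B gives 9>3]
(A,Q): not NE [P1→B gives 4>2; P2→P gives 9>7]
(A,R): not NE [P2→P gives 9>5]
(B,P): not NE [P2→R gives 9>8]
(B,Q): not NE [P2→R gives 9>5]
(B,R): not NE [P1→A gives 9>1]

PSNE: ∅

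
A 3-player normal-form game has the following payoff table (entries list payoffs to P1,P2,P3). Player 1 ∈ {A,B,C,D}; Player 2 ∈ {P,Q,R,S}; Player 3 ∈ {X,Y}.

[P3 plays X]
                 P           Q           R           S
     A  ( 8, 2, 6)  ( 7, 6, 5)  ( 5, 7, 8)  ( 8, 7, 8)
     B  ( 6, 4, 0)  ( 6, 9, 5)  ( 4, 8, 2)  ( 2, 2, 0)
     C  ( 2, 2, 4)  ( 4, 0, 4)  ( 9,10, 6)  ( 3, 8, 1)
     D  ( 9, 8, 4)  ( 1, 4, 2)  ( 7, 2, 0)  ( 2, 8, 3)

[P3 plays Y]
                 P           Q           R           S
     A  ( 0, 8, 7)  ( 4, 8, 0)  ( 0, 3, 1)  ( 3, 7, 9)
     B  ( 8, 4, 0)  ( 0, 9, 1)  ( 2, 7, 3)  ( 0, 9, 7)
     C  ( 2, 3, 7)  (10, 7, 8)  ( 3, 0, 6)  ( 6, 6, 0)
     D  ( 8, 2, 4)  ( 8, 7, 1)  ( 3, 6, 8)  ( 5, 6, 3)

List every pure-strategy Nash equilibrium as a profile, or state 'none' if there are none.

Nash profiles: (C,Q,Y), (C,R,X), (D,P,X)

(A,P,X): not NE [P1→D gives 9>8; P2→S gives 7>2; P3→Y gives 7>6]
(A,P,Y): not NE [P1→D gives 8>0]
(A,Q,X): not NE [P2→S gives 7>6]
(A,Q,Y): not NE [P1→C gives 10>4; P3→X gives 5>0]
(A,R,X): not NE [P1→C gives 9>5]
(A,R,Y): not NE [P1→D gives 3>0; P2→Q gives 8>3; P3→X gives 8>1]
(A,S,X): not NE [P3→Y gives 9>8]
(A,S,Y): not NE [P1→C gives 6>3; P2→Q gives 8>7]
(B,P,X): not NE [P1→D gives 9>6; P2→Q gives 9>4]
(B,P,Y): not NE [P2→S gives 9>4]
(B,Q,X): not NE [P1→A gives 7>6]
(B,Q,Y): not NE [P1→C gives 10>0; P3→X gives 5>1]
(B,R,X): not NE [P1→C gives 9>4; P2→Q gives 9>8; P3→Y gives 3>2]
(B,R,Y): not NE [P1→D gives 3>2; P2→S gives 9>7]
(B,S,X): not NE [P1→A gives 8>2; P2→Q gives 9>2; P3→Y gives 7>0]
(B,S,Y): not NE [P1→C gives 6>0]
(C,P,X): not NE [P1→D gives 9>2; P2→R gives 10>2; P3→Y gives 7>4]
(C,P,Y): not NE [P1→D gives 8>2; P2→Q gives 7>3]
(C,Q,X): not NE [P1→A gives 7>4; P2→R gives 10>0; P3→Y gives 8>4]
(C,Q,Y): NE
(C,R,X): NE
(C,R,Y): not NE [P2→Q gives 7>0]
(C,S,X): not NE [P1→A gives 8>3; P2→R gives 10>8]
(C,S,Y): not NE [P2→Q gives 7>6; P3→X gives 1>0]
(D,P,X): NE
(D,P,Y): not NE [P2→Q gives 7>2]
(D,Q,X): not NE [P1→A gives 7>1; P2→S gives 8>4]
(D,Q,Y): not NE [P1→C gives 10>8; P3→X gives 2>1]
(D,R,X): not NE [P1→C gives 9>7; P2→S gives 8>2; P3→Y gives 8>0]
(D,R,Y): not NE [P2→Q gives 7>6]
(D,S,X): not NE [P1→A gives 8>2]
(D,S,Y): not NE [P1→C gives 6>5; P2→Q gives 7>6]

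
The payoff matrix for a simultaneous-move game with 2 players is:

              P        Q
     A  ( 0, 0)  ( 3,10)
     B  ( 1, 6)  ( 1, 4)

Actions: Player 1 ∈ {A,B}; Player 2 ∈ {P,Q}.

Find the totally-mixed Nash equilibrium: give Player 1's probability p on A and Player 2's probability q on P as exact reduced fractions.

P1 indiff ⇒ q·0+(1-q)·3 = q·1+(1-q)·1 ⇒ q(-1) = (1-q)(-2) ⇒ q = 2/3
P2 indiff ⇒ p·0+(1-p)·6 = p·10+(1-p)·4 ⇒ p(-10) = (1-p)(-2) ⇒ p = 1/6

P1 mixes 1/6 on A; P2 mixes 2/3 on P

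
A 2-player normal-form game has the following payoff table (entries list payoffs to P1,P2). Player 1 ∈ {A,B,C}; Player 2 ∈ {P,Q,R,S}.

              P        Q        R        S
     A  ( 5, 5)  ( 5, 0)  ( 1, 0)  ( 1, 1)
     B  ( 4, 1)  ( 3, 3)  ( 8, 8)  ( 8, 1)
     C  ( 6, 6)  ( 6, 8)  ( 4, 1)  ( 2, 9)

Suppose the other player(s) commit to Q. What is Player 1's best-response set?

BR_1 = {C}

u_1(A vs Q) = 5
u_1(B vs Q) = 3
u_1(C vs Q) = 6
max payoff 6 at {C}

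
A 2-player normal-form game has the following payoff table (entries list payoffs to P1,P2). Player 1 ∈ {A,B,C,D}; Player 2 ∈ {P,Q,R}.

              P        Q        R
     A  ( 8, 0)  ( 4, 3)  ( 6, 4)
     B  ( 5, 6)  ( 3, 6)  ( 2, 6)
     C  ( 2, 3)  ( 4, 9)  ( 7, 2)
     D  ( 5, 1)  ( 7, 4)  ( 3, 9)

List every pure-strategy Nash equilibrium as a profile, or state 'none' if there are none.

Equilibria: none

(A,P): not NE [P2→R gives 4>0]
(A,Q): not NE [P1→D gives 7>4; P2→R gives 4>3]
(A,R): not NE [P1→C gives 7>6]
(B,P): not NE [P1→A gives 8>5]
(B,Q): not NE [P1→D gives 7>3]
(B,R): not NE [P1→C gives 7>2]
(C,P): not NE [P1→A gives 8>2; P2→Q gives 9>3]
(C,Q): not NE [P1→D gives 7>4]
(C,R): not NE [P2→Q gives 9>2]
(D,P): not NE [P1→A gives 8>5; P2→R gives 9>1]
(D,Q): not NE [P2→R gives 9>4]
(D,R): not NE [P1→C gives 7>3]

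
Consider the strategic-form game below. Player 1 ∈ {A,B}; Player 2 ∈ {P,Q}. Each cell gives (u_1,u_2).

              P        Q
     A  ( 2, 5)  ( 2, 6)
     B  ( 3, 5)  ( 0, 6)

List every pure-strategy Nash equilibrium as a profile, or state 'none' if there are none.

(A,P): not NE [P1→B gives 3>2; P2→Q gives 6>5]
(A,Q): NE
(B,P): not NE [P2→Q gives 6>5]
(B,Q): not NE [P1→A gives 2>0]

PSNE = {(A,Q)}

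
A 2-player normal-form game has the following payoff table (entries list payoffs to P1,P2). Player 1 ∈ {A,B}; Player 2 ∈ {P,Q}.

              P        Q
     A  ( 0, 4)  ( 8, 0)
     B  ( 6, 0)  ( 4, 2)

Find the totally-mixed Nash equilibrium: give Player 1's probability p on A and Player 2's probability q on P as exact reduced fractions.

P1 indiff ⇒ q·0+(1-q)·8 = q·6+(1-q)·4 ⇒ q(-6) = (1-q)(-4) ⇒ q = 2/5
P2 indiff ⇒ p·4+(1-p)·0 = p·0+(1-p)·2 ⇒ p(4) = (1-p)(2) ⇒ p = 1/3

p=1/3, q=2/5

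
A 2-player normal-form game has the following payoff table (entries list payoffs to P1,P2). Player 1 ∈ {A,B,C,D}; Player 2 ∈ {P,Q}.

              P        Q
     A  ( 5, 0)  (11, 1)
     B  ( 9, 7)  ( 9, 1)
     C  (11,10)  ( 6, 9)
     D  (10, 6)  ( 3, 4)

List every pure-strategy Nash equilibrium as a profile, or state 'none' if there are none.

(A,P): not NE [P1→C gives 11>5; P2→Q gives 1>0]
(A,Q): NE
(B,P): not NE [P1→C gives 11>9]
(B,Q): not NE [P1→A gives 11>9; P2→P gives 7>1]
(C,P): NE
(C,Q): not NE [P1→A gives 11>6; P2→P gives 10>9]
(D,P): not NE [P1→C gives 11>10]
(D,Q): not NE [P1→A gives 11>3; P2→P gives 6>4]

PSNE = {(A,Q), (C,P)}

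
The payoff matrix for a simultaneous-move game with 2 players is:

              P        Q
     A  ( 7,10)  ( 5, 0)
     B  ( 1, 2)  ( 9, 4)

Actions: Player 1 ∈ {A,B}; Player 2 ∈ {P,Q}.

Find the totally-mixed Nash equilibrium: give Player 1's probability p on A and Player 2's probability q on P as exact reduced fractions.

P1 mixes 1/6 on A; P2 mixes 2/5 on P

P1 indiff ⇒ q·7+(1-q)·5 = q·1+(1-q)·9 ⇒ q(6) = (1-q)(4) ⇒ q = 2/5
P2 indiff ⇒ p·10+(1-p)·2 = p·0+(1-p)·4 ⇒ p(10) = (1-p)(2) ⇒ p = 1/6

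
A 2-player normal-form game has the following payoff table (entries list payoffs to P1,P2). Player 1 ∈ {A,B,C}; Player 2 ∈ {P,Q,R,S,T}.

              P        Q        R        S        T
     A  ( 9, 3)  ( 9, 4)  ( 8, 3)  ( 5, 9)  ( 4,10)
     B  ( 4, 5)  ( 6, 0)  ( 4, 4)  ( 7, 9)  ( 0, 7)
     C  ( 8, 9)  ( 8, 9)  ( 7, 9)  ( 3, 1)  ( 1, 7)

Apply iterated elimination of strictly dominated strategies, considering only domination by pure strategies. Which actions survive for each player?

IESDS → P1:{A,B} P2:{S,T}

P1 drop C (A beats it: P:9>8 Q:9>8 R:8>7 S:5>3 T:4>1)
P2 drop P (S beats it: A:9>3 B:9>5)
P2 drop Q (S beats it: A:9>4 B:9>0)
P2 drop R (S beats it: A:9>3 B:9>4)
P1→{A,B} P2→{S,T}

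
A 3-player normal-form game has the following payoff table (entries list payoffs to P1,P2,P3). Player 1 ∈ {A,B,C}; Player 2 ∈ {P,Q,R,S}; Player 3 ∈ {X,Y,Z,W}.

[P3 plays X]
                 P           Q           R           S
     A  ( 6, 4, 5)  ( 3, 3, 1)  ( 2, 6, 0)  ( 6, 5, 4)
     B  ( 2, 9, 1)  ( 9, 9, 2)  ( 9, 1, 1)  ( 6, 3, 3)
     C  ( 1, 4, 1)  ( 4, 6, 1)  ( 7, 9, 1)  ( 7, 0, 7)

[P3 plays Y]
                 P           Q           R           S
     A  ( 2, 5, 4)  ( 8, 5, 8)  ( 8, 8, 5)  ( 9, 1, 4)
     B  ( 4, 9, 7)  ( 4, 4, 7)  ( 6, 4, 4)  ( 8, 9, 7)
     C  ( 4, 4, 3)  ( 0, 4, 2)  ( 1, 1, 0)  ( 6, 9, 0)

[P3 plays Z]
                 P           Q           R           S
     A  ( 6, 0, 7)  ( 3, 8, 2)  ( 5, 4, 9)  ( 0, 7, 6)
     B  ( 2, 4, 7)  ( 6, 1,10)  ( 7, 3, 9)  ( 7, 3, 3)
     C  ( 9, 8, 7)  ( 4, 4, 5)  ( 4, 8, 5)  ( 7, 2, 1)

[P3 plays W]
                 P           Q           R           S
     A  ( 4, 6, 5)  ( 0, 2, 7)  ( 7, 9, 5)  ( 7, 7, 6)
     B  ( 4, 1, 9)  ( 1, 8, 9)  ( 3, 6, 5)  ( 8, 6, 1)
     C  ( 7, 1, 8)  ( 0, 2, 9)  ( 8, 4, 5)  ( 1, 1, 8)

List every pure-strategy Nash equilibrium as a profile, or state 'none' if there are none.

NE set: (C,R,W)

(A,P,X): not NE [P2→R gives 6>4; P3→Z gives 7>5]
(A,P,Y): not NE [P1→C gives 4>2; P2→R gives 8>5; P3→Z gives 7>4]
(A,P,Z): not NE [P1→C gives 9>6; P2→Q gives 8>0]
(A,P,W): not NE [P1→C gives 7>4; P2→R gives 9>6; P3→Z gives 7>5]
(A,Q,X): not NE [P1→B gives 9>3; P2→R gives 6>3; P3→Y gives 8>1]
(A,Q,Y): not NE [P2→R gives 8>5]
(A,Q,Z): not NE [P1→B gives 6>3; P3→Y gives 8>2]
(A,Q,W): not NE [P1→B gives 1>0; P2→R gives 9>2; P3→Y gives 8>7]
(A,R,X): not NE [P1→B gives 9>2; P3→Z gives 9>0]
(A,R,Y): not NE [P3→Z gives 9>5]
(A,R,Z): not NE [P1→B gives 7>5; P2→Q gives 8>4]
(A,R,W): not NE [P1→C gives 8>7; P3→Z gives 9>5]
(A,S,X): not NE [P1→C gives 7>6; P2→R gives 6>5; P3→W gives 6>4]
(A,S,Y): not NE [P2→R gives 8>1; P3→W gives 6>4]
(A,S,Z): not NE [P1→C gives 7>0; P2→Q gives 8>7]
(A,S,W): not NE [P1→B gives 8>7; P2→R gives 9>7]
(B,P,X): not NE [P1→A gives 6>2; P3→W gives 9>1]
(B,P,Y): not NE [P3→W gives 9>7]
(B,P,Z): not NE [P1→C gives 9>2; P3→W gives 9>7]
(B,P,W): not NE [P1→C gives 7>4; P2→Q gives 8>1]
(B,Q,X): not NE [P3→Z gives 10>2]
(B,Q,Y): not NE [P1→A gives 8>4; P2→S gives 9>4; P3→Z gives 10>7]
(B,Q,Z): not NE [P2→P gives 4>1]
(B,Q,W): not NE [P3→Z gives 10>9]
(B,R,X): not NE [P2→Q gives 9>1; P3→Z gives 9>1]
(B,R,Y): not NE [P1→A gives 8>6; P2→S gives 9>4; P3→Z gives 9>4]
(B,R,Z): not NE [P2→P gives 4>3]
(B,R,W): not NE [P1→C gives 8>3; P2→Q gives 8>6; P3→Z gives 9>5]
(B,S,X): not NE [P1→C gives 7>6; P2→Q gives 9>3; P3→Y gives 7>3]
(B,S,Y): not NE [P1→A gives 9>8]
(B,S,Z): not NE [P2→P gives 4>3; P3→Y gives 7>3]
(B,S,W): not NE [P2→Q gives 8>6; P3→Y gives 7>1]
(C,P,X): not NE [P1→A gives 6>1; P2→R gives 9>4; P3→W gives 8>1]
(C,P,Y): not NE [P2→S gives 9>4; P3→W gives 8>3]
(C,P,Z): not NE [P3→W gives 8>7]
(C,P,W): not NE [P2→R gives 4>1]
(C,Q,X): not NE [P1→B gives 9>4; P2→R gives 9>6; P3→W gives 9>1]
(C,Q,Y): not NE [P1→A gives 8>0; P2→S gives 9>4; P3→W gives 9>2]
(C,Q,Z): not NE [P1→B gives 6>4; P2→R gives 8>4; P3→W gives 9>5]
(C,Q,W): not NE [P1→B gives 1>0; P2→R gives 4>2]
(C,R,X): not NE [P1→B gives 9>7; P3→W gives 5>1]
(C,R,Y): not NE [P1→A gives 8>1; P2→S gives 9>1; P3→W gives 5>0]
(C,R,Z): not NE [P1→B gives 7>4]
(C,R,W): NE
(C,S,X): not NE [P2→R gives 9>0; P3→W gives 8>7]
(C,S,Y): not NE [P1→A gives 9>6; P3→W gives 8>0]
(C,S,Z): not NE [P2→R gives 8>2; P3→W gives 8>1]
(C,S,W): not NE [P1→B gives 8>1; P2→R gives 4>1]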